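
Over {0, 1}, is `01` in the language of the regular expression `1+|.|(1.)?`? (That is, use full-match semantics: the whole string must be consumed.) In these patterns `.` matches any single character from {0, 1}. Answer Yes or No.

No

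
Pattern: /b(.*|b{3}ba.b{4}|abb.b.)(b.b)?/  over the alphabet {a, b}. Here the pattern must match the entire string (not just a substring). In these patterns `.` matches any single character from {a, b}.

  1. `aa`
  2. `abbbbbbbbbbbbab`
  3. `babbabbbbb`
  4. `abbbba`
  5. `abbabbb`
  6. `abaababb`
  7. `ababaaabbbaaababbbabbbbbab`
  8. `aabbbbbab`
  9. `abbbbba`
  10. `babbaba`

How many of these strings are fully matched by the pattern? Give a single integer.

1 → no match — must start with `b`
2 → no match — must start with `b`
3 → match
4 → no match — must start with `b`
5 → no match — must start with `b`
6 → no match — must start with `b`
7 → no match — must start with `b`
8 → no match — must start with `b`
9 → no match — must start with `b`
10 → match
Total matched: 2

2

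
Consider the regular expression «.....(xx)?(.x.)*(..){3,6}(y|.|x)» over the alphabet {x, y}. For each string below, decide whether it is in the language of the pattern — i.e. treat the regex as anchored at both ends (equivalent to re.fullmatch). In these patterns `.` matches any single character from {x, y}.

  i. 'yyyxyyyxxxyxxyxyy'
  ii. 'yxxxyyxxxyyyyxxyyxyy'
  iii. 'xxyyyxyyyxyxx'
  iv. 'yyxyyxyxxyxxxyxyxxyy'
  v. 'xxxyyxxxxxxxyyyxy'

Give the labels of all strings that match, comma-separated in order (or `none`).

v

i → no match
ii → no match
iii → no match
iv → no match
v → match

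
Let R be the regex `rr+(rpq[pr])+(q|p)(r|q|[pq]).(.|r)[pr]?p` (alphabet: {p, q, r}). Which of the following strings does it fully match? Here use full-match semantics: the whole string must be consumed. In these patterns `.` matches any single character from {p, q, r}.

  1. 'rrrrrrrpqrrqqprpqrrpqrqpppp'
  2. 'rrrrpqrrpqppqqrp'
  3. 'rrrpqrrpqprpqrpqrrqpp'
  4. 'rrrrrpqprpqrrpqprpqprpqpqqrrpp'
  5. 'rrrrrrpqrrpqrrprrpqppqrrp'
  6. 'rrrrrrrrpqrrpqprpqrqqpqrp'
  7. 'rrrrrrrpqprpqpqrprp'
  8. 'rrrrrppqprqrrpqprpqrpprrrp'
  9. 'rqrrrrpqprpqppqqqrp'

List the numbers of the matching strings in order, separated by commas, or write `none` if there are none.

1 → no match
2 → match
3 → no match
4 → match
5 → no match
6 → match
7 → match
8 → no match
9 → no match — must start with 'rr'

2, 4, 6, 7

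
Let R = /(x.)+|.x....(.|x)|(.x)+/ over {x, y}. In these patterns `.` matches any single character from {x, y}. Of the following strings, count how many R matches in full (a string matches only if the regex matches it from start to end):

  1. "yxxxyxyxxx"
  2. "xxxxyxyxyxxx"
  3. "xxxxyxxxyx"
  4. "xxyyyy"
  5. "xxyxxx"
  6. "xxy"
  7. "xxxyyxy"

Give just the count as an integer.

1 → match
2 → match
3 → match
4 → no match
5 → match
6 → no match
7 → match
Total matched: 5

5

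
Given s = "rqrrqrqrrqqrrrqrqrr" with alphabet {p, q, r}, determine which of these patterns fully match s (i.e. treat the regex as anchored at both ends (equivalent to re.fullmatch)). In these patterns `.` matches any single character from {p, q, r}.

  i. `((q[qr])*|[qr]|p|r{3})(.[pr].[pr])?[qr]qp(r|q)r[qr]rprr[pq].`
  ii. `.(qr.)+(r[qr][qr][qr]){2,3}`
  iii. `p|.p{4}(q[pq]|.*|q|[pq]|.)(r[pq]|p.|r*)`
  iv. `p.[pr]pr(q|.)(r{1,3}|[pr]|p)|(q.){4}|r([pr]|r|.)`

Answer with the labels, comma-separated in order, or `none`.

i → no match
ii → match
iii → no match
iv → no match

ii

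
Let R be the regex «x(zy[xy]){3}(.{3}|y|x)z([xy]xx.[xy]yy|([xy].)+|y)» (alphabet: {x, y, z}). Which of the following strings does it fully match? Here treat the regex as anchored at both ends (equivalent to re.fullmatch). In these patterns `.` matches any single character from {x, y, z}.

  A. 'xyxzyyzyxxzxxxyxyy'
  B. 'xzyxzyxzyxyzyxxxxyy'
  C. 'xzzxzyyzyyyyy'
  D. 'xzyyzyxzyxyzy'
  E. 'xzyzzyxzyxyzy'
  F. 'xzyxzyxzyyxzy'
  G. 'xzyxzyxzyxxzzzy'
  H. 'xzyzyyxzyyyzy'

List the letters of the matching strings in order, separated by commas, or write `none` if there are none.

A → no match — must start with 'xzy'
B → match
C → no match — must start with 'xzy'
D → match
E → no match
F → match
G → match
H → no match

B, D, F, G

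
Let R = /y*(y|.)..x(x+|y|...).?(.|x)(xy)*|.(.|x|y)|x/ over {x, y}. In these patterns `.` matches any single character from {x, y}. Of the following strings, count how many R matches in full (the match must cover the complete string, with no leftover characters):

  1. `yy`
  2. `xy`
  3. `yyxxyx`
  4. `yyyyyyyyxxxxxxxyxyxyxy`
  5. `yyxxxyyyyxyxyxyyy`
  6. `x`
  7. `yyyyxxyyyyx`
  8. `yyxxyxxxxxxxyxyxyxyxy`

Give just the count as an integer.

1 → match
2 → match
3 → match
4 → match
5 → no match
6 → match
7 → match
8 → match
Total matched: 7

7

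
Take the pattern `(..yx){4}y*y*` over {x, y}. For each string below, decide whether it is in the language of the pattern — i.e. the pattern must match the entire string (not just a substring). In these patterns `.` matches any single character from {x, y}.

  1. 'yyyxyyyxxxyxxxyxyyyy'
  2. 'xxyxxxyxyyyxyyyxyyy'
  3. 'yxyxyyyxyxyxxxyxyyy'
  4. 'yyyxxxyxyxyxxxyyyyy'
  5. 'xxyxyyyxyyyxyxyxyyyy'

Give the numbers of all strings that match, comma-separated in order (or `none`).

1 → match
2 → match
3 → match
4 → no match
5 → match

1, 2, 3, 5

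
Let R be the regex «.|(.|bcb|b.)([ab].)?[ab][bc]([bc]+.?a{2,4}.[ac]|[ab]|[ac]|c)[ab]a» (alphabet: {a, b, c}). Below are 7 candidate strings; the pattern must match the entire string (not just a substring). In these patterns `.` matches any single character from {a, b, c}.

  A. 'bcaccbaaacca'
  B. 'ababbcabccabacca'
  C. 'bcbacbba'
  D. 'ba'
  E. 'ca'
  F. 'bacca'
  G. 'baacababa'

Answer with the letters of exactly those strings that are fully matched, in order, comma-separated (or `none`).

C, G

A → no match
B → no match
C → match
D → no match
E → no match
F → no match
G → match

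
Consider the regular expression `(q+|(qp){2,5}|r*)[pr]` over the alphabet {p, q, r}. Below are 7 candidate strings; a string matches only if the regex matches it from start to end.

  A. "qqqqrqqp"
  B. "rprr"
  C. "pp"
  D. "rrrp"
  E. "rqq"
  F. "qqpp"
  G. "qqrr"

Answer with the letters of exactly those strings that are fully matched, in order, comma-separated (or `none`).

D

A → no match
B → no match
C → no match
D → match
E → no match
F → no match
G → no match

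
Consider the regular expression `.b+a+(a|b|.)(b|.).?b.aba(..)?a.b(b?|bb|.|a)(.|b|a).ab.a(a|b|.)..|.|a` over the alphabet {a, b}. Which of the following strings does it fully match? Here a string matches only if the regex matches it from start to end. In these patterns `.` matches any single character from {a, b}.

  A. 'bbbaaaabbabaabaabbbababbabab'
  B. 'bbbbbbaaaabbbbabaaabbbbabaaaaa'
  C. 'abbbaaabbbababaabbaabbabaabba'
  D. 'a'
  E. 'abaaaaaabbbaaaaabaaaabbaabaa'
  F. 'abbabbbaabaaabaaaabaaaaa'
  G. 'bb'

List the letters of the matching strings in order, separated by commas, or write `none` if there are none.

A, B, D, F

A → match
B → match
C → no match
D → match
E → no match
F → match
G → no match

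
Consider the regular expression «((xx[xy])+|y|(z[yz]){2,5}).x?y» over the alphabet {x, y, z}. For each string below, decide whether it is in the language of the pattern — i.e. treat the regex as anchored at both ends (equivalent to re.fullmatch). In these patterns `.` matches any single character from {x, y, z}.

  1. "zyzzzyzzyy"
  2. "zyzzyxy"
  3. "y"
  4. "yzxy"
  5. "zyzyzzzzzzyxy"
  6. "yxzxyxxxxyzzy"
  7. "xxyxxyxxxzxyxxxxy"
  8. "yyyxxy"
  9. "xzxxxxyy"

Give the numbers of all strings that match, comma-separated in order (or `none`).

1, 2, 4, 5

1. "zyzzzyzzyy" → match
2. "zyzzyxy" → match
3. "y" → no match
4. "yzxy" → match
5 → match
6 → no match
7 → no match
8. "yyyxxy" → no match
9. "xzxxxxyy" → no match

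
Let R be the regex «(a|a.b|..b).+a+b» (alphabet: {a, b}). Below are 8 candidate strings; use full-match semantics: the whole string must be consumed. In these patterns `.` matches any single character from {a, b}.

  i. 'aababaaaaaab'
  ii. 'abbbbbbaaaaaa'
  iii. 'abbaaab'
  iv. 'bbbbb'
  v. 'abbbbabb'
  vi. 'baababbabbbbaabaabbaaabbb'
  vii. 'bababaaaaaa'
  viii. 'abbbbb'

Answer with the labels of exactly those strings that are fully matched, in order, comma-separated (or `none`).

i, iii

i → match
ii → no match — must end with 'ab'
iii → match
iv → no match — must end with 'ab'
v → no match — must end with 'ab'
vi → no match — must end with 'ab'
vii → no match — must end with 'ab'
viii → no match — must end with 'ab'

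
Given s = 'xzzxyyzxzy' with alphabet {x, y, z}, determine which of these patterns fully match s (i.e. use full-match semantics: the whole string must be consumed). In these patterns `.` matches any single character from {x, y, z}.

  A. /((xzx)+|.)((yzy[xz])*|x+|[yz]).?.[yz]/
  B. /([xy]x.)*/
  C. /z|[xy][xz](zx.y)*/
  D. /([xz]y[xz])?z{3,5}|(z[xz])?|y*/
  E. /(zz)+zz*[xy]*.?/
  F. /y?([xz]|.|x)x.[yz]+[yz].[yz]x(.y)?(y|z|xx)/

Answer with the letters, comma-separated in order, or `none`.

C

A → no match
B → no match
C → match
D → no match
E → no match — must start with 'zz'
F → no match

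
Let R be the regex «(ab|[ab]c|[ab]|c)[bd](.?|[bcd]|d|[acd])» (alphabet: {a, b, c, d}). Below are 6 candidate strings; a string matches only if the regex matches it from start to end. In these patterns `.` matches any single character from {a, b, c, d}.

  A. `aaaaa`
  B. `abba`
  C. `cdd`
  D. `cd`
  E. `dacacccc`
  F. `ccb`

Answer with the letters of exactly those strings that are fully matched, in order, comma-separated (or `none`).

A → no match
B → match
C → match
D → match
E → no match
F → no match

B, C, D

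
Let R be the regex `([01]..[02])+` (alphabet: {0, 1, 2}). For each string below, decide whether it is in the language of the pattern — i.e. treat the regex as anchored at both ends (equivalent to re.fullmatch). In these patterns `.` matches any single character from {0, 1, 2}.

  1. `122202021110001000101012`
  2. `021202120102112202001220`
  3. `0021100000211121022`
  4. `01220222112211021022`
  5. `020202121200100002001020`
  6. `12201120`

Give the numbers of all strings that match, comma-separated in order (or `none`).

1 → match
2 → match
3 → no match
4 → match
5 → match
6 → match

1, 2, 4, 5, 6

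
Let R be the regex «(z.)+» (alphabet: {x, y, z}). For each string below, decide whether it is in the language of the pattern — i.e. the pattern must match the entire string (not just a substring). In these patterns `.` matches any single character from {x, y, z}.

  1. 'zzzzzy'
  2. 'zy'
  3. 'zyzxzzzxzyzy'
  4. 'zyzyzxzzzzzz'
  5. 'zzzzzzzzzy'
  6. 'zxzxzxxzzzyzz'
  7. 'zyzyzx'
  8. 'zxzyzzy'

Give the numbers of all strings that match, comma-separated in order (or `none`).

1 → match
2 → match
3 → match
4 → match
5 → match
6 → no match
7 → match
8 → no match

1, 2, 3, 4, 5, 7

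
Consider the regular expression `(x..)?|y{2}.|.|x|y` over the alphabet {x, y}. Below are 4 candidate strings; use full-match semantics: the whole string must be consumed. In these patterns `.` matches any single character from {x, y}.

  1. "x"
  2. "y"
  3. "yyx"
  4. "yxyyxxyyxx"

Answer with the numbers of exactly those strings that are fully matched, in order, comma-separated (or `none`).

1 → match
2 → match
3 → match
4 → no match

1, 2, 3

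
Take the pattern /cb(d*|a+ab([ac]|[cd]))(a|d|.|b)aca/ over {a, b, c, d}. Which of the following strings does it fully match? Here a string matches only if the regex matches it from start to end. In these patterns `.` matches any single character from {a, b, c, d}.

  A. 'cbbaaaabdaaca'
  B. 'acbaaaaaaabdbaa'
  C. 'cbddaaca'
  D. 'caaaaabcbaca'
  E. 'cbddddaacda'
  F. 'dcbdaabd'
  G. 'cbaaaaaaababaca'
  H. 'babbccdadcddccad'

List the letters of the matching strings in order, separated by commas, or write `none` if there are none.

C, G

A → no match
B → no match — must start with 'cb'
C → match
D → no match — must start with 'cb'
E → no match — must end with 'aca'
F → no match — must start with 'cb'
G → match
H → no match — must start with 'cb'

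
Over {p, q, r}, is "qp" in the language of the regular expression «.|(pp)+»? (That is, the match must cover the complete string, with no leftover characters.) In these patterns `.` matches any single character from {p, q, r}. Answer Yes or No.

No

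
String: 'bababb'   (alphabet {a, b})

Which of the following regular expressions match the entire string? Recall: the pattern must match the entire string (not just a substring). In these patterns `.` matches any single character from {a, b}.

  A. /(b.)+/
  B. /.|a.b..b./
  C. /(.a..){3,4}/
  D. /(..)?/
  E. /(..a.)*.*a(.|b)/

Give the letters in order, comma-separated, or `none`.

A → match
B → no match
C → no match
D → no match
E → no match

A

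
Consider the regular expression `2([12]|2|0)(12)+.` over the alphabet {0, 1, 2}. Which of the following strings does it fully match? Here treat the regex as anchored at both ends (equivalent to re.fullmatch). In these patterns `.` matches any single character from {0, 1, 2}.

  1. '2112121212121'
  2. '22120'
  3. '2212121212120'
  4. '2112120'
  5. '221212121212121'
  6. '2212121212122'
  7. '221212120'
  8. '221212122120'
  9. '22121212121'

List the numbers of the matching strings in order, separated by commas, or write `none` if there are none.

1 → match
2 → match
3 → match
4 → match
5 → match
6 → match
7 → match
8 → no match
9 → match

1, 2, 3, 4, 5, 6, 7, 9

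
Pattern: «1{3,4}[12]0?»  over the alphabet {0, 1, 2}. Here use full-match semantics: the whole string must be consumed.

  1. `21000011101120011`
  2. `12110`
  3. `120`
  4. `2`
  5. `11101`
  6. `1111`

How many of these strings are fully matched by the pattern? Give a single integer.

1

1 → no match — must start with `1`
2 → no match
3 → no match
4 → no match — must start with `1`
5 → no match
6 → match
Total matched: 1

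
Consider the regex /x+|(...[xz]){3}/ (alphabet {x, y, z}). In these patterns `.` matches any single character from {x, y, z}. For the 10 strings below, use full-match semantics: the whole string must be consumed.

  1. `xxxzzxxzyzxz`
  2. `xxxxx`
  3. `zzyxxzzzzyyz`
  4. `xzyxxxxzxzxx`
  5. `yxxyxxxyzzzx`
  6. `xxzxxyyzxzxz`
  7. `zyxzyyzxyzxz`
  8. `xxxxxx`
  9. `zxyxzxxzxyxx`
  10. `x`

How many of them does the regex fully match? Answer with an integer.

9

1 → match
2 → match
3 → match
4 → match
5 → no match
6 → match
7 → match
8 → match
9 → match
10 → match
Total matched: 9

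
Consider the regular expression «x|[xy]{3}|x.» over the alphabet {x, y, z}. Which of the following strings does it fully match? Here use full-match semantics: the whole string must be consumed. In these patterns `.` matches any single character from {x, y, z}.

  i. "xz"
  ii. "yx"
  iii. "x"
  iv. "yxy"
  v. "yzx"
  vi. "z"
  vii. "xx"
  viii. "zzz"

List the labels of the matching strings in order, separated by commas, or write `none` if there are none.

i → match
ii → no match
iii → match
iv → match
v → no match
vi → no match
vii → match
viii → no match

i, iii, iv, vii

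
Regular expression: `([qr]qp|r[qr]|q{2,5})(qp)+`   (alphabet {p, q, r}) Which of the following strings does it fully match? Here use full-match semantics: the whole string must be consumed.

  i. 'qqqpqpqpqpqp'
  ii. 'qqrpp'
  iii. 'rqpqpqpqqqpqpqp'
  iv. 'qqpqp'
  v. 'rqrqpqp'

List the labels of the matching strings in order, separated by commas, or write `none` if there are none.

i, iv

i → match
ii → no match — must end with 'qp'
iii → no match
iv → match
v → no match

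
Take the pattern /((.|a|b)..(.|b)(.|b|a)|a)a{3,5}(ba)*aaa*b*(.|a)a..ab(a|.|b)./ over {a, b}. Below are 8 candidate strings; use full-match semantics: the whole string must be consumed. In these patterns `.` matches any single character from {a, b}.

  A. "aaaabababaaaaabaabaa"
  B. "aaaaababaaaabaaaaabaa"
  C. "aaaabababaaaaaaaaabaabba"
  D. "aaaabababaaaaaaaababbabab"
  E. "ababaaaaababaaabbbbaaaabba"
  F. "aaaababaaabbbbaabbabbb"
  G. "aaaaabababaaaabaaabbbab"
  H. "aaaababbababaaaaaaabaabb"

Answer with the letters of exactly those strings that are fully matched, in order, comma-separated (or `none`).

A, B, C, D, E, F

A → match
B → match
C → match
D → match
E → match
F → match
G → no match
H → no match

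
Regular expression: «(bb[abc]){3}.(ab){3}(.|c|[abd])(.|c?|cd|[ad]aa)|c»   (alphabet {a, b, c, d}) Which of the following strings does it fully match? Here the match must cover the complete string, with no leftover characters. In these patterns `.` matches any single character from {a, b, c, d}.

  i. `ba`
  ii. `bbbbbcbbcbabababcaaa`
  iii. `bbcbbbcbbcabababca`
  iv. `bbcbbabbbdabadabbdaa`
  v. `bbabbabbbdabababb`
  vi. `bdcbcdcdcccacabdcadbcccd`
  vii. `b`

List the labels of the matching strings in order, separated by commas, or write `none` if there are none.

ii, v

i → no match
ii → match
iii → no match
iv → no match
v → match
vi → no match
vii → no match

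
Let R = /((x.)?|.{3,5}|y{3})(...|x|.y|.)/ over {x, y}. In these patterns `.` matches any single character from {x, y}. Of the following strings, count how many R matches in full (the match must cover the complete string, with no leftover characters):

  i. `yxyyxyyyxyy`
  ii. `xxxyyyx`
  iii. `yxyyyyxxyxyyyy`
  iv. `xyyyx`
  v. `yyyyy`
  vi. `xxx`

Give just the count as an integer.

4

i → no match
ii → match
iii → no match
iv → match
v → match
vi → match
Total matched: 4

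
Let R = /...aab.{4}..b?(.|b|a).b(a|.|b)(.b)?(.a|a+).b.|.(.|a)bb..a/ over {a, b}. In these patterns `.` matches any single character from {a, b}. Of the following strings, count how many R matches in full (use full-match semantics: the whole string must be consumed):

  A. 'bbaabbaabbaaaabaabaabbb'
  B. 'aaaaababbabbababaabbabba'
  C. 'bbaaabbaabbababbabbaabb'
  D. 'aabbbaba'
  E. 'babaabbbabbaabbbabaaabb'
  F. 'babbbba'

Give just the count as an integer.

A → no match
B → no match
C → match
D → no match
E → match
F → match
Total matched: 3

3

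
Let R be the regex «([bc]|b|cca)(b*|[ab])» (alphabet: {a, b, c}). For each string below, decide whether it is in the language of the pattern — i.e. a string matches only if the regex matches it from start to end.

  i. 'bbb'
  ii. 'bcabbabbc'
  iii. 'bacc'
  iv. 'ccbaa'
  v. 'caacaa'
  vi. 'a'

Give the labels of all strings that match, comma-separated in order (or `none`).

i

i → match
ii → no match
iii → no match
iv → no match
v → no match
vi → no match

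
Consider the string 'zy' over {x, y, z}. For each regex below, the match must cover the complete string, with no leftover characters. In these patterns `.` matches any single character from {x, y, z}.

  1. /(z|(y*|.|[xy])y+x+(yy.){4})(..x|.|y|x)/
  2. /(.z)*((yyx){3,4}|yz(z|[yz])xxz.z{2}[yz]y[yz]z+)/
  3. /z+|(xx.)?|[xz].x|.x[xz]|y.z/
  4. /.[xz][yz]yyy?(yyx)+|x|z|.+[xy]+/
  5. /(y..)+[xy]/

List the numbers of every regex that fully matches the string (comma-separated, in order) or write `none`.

1, 4

1 → match
2 → no match
3 → no match
4 → match
5 → no match — must start with 'y'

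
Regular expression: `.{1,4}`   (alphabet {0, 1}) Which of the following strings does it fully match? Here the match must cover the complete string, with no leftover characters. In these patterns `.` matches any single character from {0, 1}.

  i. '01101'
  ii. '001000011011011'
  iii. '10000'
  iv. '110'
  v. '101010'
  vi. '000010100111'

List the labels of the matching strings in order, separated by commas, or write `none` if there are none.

iv

i. '01101' → no match
ii → no match
iii. '10000' → no match
iv. '110' → match
v. '101010' → no match
vi. '000010100111' → no match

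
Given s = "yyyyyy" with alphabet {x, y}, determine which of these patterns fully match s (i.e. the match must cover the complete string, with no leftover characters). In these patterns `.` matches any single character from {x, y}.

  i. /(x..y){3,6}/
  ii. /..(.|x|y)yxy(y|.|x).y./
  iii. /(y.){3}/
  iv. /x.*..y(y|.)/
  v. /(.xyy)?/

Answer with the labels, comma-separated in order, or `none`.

i → no match — must start with "x"
ii → no match
iii → match
iv → no match — must start with "x"
v → no match

iii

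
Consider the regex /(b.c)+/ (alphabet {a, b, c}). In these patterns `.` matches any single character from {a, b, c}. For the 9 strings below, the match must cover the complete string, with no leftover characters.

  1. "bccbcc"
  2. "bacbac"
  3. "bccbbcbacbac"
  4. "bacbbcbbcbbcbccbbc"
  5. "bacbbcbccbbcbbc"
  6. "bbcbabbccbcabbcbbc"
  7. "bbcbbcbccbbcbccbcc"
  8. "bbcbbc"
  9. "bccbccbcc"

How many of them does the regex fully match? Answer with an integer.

1 → match
2 → match
3 → match
4 → match
5 → match
6 → no match
7 → match
8 → match
9 → match
Total matched: 8

8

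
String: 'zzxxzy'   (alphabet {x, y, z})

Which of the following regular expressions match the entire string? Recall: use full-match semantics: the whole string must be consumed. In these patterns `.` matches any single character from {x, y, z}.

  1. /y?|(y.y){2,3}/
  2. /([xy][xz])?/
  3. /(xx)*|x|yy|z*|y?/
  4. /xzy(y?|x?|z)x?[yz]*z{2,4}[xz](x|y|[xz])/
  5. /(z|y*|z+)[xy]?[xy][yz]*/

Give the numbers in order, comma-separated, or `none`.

1 → no match
2 → no match
3 → no match
4 → no match — must start with 'xzy'
5 → match

5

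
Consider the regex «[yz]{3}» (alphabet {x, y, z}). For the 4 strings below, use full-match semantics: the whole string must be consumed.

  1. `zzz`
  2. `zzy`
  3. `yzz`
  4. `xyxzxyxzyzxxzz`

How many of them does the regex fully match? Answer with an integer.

3

1 → match
2 → match
3 → match
4 → no match
Total matched: 3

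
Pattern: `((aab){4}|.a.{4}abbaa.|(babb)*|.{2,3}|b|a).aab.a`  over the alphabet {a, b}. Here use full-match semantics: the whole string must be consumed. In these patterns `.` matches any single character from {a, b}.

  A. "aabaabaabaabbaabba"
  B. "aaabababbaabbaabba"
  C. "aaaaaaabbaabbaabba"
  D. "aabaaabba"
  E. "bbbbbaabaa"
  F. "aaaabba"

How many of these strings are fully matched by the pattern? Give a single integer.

5

A → match
B → match
C → match
D → match
E → no match
F → match
Total matched: 5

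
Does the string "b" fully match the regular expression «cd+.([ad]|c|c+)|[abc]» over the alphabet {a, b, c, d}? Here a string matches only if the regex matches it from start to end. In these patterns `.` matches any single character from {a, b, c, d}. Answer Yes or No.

Yes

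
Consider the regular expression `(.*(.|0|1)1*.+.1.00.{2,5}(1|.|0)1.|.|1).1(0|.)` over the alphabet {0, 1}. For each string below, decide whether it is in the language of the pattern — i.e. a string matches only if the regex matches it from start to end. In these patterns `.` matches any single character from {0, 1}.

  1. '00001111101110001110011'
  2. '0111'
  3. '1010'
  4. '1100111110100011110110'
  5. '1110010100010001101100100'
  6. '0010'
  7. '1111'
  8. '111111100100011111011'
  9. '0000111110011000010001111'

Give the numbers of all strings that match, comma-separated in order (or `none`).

1, 2, 3, 4, 6, 7, 8

1 → match
2 → match
3 → match
4 → match
5 → no match
6 → match
7 → match
8 → match
9 → no match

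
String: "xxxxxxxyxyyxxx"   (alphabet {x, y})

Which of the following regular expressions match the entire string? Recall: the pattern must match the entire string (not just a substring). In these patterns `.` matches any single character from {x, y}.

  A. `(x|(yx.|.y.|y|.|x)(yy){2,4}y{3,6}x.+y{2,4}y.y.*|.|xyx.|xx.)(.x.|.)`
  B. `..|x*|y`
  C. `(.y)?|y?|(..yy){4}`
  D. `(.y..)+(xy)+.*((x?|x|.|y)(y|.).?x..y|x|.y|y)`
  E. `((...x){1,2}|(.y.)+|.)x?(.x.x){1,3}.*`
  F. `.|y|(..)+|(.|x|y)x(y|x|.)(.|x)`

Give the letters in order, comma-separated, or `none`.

E, F

A → no match
B → no match
C → no match
D → no match
E → match
F → match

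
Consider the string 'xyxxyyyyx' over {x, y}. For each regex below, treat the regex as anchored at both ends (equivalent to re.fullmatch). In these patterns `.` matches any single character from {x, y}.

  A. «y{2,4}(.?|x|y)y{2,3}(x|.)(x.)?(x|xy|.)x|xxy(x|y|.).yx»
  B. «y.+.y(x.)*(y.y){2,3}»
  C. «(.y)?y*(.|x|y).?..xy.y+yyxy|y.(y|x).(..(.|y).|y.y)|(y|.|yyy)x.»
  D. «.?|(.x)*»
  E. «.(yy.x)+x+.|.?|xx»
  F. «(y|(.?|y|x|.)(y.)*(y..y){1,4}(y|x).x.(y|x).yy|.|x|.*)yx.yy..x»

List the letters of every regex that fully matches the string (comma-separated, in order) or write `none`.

A → no match
B → no match — must start with 'y'
C → no match
D → no match
E → no match
F → match

F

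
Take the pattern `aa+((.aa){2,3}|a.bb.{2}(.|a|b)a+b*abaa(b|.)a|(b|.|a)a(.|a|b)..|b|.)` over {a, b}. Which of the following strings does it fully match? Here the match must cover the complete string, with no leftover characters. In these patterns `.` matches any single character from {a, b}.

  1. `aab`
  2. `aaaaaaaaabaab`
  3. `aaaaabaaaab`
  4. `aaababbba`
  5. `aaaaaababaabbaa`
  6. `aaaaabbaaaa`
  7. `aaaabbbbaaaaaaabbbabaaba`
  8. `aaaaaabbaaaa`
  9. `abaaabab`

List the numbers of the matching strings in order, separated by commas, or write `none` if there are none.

1 → match
2 → no match
3 → no match
4 → no match
5 → no match
6 → no match
7 → match
8 → no match
9 → no match — must start with `aa`

1, 7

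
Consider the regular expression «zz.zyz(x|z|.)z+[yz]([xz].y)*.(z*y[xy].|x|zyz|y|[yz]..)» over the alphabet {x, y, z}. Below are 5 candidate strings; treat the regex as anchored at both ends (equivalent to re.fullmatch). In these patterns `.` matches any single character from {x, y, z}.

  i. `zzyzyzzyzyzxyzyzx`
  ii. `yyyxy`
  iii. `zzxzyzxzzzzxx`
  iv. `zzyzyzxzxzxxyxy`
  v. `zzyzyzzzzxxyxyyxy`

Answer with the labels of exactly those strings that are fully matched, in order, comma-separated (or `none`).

i → no match
ii. `yyyxy` → no match — must start with `zz`
iii → match
iv → no match
v → match

iii, v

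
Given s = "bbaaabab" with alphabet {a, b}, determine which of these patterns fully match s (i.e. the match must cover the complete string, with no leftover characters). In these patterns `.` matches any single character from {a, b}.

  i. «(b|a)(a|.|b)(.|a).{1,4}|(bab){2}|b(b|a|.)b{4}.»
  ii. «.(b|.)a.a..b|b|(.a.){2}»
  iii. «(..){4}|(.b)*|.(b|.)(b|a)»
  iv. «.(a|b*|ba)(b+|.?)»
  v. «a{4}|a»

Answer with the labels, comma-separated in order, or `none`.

i → no match
ii → match
iii → match
iv → no match
v → no match — must start with "a"

ii, iii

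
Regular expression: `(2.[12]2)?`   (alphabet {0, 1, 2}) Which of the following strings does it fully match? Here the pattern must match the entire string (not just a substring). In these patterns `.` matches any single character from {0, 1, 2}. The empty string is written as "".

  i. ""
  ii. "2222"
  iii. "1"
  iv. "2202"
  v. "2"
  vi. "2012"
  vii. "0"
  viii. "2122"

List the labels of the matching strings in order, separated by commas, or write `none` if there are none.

i → match
ii → match
iii → no match
iv → no match
v → no match
vi → match
vii → no match
viii → match

i, ii, vi, viii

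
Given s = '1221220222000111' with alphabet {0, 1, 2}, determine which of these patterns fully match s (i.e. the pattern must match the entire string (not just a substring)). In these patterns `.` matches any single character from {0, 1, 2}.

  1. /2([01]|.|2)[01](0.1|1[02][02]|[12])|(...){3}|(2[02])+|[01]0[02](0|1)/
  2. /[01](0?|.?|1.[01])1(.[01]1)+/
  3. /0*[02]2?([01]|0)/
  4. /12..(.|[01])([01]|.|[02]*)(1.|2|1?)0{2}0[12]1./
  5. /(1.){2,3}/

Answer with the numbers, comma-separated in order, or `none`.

4

1 → no match
2 → no match
3 → no match
4 → match
5 → no match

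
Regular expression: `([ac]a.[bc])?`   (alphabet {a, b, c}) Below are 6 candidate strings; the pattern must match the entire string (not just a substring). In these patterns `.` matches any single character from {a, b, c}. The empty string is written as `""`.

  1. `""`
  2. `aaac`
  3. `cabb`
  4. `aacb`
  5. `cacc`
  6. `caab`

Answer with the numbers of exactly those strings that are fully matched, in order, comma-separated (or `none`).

1, 2, 3, 4, 5, 6

1. `""` → match
2. `aaac` → match
3. `cabb` → match
4. `aacb` → match
5. `cacc` → match
6. `caab` → match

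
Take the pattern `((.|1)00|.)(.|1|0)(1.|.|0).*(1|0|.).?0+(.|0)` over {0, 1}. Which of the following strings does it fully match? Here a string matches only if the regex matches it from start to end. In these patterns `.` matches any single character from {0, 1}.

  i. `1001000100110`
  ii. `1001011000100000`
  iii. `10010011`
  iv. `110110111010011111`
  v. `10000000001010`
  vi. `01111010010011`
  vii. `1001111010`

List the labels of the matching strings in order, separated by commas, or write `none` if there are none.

ii

i → no match
ii → match
iii → no match
iv → no match
v → no match
vi → no match
vii → no match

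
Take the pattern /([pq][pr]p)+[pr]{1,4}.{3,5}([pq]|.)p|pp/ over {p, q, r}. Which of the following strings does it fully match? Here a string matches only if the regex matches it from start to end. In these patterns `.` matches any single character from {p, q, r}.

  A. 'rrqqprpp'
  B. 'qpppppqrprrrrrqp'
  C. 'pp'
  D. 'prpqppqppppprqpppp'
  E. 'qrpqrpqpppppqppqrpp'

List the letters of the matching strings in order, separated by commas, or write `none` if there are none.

A → no match
B → match
C → match
D → match
E → match

B, C, D, E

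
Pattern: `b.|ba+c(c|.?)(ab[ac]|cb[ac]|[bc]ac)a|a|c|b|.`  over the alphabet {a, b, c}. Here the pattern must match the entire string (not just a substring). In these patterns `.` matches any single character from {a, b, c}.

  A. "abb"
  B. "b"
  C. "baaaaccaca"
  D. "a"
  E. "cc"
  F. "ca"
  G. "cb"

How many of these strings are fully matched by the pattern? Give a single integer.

3

A → no match
B → match
C → match
D → match
E → no match
F → no match
G → no match
Total matched: 3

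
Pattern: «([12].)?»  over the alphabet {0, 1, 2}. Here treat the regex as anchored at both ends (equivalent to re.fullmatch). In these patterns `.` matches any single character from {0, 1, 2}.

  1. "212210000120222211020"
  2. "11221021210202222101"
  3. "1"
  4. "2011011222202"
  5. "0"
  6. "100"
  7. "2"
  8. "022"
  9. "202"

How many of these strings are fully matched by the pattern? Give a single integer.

0

1 → no match
2 → no match
3. "1" → no match
4 → no match
5. "0" → no match
6. "100" → no match
7. "2" → no match
8. "022" → no match
9. "202" → no match
Total matched: 0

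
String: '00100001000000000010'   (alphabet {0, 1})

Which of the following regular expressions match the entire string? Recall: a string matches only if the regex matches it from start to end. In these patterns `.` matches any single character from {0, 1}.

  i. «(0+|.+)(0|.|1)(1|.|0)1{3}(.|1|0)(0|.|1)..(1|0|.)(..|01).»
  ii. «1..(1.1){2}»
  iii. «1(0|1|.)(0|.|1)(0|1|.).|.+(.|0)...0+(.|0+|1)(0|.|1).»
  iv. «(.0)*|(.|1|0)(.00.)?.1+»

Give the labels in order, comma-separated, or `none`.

iii

i → no match
ii → no match — must start with '1'
iii → match
iv → no match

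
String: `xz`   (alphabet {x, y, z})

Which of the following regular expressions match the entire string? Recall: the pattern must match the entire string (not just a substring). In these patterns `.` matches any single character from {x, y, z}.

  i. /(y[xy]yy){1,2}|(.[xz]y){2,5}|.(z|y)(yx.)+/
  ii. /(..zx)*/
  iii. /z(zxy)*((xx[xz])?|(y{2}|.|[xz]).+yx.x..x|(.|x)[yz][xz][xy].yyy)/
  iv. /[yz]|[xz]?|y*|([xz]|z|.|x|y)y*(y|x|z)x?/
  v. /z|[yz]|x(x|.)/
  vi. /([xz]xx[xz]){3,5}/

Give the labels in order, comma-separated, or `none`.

iv, v

i → no match
ii → no match
iii → no match — must start with `z`
iv → match
v → match
vi → no match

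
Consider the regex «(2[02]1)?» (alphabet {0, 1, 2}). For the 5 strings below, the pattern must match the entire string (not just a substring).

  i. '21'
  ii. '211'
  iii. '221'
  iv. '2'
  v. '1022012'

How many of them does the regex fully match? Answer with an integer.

1

i → no match
ii → no match
iii → match
iv → no match
v → no match
Total matched: 1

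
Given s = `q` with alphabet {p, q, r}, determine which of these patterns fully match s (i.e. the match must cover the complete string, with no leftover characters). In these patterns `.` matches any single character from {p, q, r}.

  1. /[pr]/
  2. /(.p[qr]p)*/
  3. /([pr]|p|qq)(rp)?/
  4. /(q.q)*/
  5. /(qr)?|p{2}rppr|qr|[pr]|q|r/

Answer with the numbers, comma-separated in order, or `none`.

5

1 → no match
2 → no match
3 → no match
4 → no match
5 → match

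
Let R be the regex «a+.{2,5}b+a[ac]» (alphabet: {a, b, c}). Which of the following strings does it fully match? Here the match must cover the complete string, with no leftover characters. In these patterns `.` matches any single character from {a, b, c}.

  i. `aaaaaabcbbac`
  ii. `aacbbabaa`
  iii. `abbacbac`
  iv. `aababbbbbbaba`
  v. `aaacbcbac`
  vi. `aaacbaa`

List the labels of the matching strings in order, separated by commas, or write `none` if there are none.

i → match
ii → match
iii → match
iv → no match
v → match
vi → match

i, ii, iii, v, vi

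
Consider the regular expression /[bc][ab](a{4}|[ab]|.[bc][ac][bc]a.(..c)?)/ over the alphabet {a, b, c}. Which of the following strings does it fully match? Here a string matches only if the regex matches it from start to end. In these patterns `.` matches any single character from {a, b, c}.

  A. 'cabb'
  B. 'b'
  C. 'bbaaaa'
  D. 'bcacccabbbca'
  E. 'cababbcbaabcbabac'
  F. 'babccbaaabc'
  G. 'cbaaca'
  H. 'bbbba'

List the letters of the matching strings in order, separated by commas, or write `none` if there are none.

C, F

A → no match
B → no match
C → match
D → no match
E → no match
F → match
G → no match
H → no match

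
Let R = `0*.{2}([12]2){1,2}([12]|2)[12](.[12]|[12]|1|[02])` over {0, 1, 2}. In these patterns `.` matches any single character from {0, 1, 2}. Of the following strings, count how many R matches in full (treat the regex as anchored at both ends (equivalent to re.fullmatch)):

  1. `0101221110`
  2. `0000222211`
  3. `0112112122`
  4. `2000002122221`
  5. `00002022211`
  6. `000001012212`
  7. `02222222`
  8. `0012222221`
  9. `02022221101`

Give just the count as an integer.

6

1 → no match
2 → match
3 → no match
4 → no match
5 → match
6 → match
7 → match
8 → match
9 → match
Total matched: 6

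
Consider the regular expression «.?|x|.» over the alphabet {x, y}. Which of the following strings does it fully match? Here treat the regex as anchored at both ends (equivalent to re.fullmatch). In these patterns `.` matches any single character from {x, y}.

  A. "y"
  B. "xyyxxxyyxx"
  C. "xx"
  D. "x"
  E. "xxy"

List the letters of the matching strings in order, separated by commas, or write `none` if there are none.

A → match
B → no match
C → no match
D → match
E → no match

A, D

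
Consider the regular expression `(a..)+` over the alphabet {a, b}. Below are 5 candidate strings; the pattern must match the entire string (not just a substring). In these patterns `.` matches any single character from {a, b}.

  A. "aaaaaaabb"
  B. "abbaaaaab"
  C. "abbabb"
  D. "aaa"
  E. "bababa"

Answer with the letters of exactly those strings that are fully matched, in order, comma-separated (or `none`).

A, B, C, D

A → match
B → match
C → match
D → match
E → no match — must start with "a"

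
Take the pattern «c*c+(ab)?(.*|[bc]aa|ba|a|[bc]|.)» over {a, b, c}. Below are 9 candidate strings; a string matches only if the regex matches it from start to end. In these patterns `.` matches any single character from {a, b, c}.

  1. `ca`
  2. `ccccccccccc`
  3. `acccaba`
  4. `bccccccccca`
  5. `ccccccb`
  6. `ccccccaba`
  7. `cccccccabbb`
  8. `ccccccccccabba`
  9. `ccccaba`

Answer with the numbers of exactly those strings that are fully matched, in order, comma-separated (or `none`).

1 → match
2 → match
3 → no match
4 → no match
5 → match
6 → match
7 → match
8 → match
9 → match

1, 2, 5, 6, 7, 8, 9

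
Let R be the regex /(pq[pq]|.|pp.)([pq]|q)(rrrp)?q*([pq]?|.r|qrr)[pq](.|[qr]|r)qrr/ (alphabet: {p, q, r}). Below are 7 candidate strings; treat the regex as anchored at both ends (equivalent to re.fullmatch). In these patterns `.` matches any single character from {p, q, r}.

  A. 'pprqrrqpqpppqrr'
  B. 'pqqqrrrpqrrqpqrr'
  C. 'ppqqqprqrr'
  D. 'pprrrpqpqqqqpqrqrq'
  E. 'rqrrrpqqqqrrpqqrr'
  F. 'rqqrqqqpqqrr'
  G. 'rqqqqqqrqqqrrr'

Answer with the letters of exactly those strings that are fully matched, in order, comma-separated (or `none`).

A → no match
B → match
C → match
D → no match — must end with 'qrr'
E → match
F → no match
G → no match — must end with 'qrr'

B, C, E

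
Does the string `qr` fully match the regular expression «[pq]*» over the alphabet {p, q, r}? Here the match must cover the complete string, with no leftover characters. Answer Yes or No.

No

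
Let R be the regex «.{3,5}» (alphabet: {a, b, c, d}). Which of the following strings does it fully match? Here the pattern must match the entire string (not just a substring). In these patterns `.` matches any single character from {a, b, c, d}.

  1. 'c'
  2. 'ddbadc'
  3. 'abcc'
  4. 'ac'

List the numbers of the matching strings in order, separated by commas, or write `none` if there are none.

3

1 → no match
2 → no match
3 → match
4 → no match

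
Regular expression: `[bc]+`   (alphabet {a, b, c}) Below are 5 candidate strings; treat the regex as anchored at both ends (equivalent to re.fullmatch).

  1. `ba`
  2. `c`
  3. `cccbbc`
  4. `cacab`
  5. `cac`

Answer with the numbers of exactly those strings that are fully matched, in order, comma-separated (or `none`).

1 → no match
2 → match
3 → match
4 → no match
5 → no match

2, 3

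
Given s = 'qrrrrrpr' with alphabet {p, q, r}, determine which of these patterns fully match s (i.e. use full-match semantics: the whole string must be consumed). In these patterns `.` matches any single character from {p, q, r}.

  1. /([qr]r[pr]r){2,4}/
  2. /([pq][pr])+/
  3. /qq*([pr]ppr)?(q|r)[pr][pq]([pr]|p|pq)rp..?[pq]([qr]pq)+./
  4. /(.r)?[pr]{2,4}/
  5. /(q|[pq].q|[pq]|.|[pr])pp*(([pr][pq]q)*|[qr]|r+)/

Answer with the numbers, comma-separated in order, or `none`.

1

1 → match
2 → no match
3 → no match
4 → no match
5 → no match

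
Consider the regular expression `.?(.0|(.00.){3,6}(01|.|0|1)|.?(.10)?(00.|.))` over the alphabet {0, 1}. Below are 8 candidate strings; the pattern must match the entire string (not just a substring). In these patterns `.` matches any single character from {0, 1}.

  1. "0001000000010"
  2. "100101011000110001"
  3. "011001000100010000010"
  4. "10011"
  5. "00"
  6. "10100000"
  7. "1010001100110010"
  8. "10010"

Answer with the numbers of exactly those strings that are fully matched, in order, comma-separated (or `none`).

1, 5

1 → match
2 → no match
3 → no match
4 → no match
5 → match
6 → no match
7 → no match
8 → no match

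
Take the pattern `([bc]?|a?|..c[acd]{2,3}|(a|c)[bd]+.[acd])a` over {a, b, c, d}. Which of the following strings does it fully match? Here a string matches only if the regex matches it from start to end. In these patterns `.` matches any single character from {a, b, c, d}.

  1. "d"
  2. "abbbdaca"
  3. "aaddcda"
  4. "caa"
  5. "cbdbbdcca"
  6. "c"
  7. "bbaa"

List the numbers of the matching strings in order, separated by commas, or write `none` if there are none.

2, 5

1 → no match — must end with "a"
2 → match
3 → no match
4 → no match
5 → match
6 → no match — must end with "a"
7 → no match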